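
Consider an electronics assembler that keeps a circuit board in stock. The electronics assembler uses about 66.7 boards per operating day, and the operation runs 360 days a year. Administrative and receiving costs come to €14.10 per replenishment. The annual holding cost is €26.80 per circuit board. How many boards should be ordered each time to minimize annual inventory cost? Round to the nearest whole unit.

Q* ≈ 159 boards

Annual demand D = 66.7 × 360 = 24,012.
EOQ = √(2DS / H) = √(2 × 24,012 × 14.1 / 26.8).
= √(677,138.4 / 26.8) = √25,266.3582 ≈ 158.954.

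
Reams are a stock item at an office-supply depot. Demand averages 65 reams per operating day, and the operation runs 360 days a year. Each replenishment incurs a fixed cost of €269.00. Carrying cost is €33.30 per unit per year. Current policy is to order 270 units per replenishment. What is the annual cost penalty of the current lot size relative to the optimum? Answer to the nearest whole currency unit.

Annual demand D = 65 × 360 = 23,400.
EOQ = √(2DS/H) = √(2 × 23,400 × 269 / 33.3) ≈ 614.86.
Cost at Q* = (D/Q*)S + (Q*/2)H = √(2DSH) ≈ €20,474.87.
Cost at Q = 270: (23,400/270)×269 + (270/2)×33.3 = €23,313.33 + €4,495.50 = €27,808.83.
Excess = €27,808.83 − €20,474.87 = €7,333.96.

Extra cost ≈ €7,334 per year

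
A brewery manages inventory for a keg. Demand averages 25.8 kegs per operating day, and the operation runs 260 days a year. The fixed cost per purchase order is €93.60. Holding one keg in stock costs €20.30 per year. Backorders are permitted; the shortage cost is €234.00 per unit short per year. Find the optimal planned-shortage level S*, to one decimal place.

Annual demand D = 25.8 × 260 = 6,708.
With planned backorders, Q* = √(2DS/H) · √((H+B)/B).
√(2DS/H) = √(2 × 6,708 × 93.6 / 20.3) = 248.715.
√((H+B)/B) = √((20.3+234)/234) = 1.0425.
Q* ≈ 259.279.
S* = Q* · H/(H+B) = 259.279 × 20.3/254.3 ≈ 20.697.

S* ≈ 20.7 kegs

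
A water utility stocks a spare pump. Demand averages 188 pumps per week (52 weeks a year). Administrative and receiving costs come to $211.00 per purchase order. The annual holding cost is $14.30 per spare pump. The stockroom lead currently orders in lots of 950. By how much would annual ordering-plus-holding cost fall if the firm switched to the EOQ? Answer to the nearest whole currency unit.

Annual demand D = 188 × 52 = 9,776.
EOQ = √(2DS/H) = √(2 × 9,776 × 211 / 14.3) ≈ 537.12.
Cost at Q* = (D/Q*)S + (Q*/2)H = √(2DSH) ≈ $7,680.77.
Cost at Q = 950: (9,776/950)×211 + (950/2)×14.3 = $2,171.30 + $6,792.50 = $8,963.80.
Excess = $8,963.80 − $7,680.77 = $1,283.03.

Extra cost ≈ $1,283 per year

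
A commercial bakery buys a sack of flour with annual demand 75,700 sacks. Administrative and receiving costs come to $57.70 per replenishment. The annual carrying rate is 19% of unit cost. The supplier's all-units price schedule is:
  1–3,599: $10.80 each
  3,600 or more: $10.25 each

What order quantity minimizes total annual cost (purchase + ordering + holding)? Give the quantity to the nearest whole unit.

Q* ≈ 3,600 sacks

Holding cost per unit per year at price C is H = 0.19·C.
For each price level, check whether its EOQ is feasible; otherwise the best quantity at that price is the breakpoint.
EOQ at $10.80 = 2063.3 (feasible in tier 1): TC = 75,700×$10.80 + (75,700/2063.3)×57.7 + (2063.3/2)×0.19×$10.80 = $821,793.89.
EOQ at $10.25 = 2117.9 < 3600, so use break Q=3600: TC = 75,700×$10.25 + (75,700/3600.0)×57.7 + (3600.0/2)×0.19×$10.25 = $780,643.80.
Lowest total cost is $780,643.80 at Q = 3600.0.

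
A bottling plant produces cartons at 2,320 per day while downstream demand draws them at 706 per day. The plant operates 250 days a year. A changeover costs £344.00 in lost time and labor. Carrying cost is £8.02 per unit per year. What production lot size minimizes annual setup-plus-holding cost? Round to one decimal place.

Q* ≈ 4,665.2 cartons

Annual demand D = 706 × 250 = 176,500.
Production build-up factor (1 − d/p) = 1 − 706/2,320 = 0.6957.
Q* = √(2DS / (H(1 − d/p))) = √(2 × 176,500 × 344 / (8.02 × 0.6957)).
= √(121,432,000 / 5.5794) ≈ 4665.215.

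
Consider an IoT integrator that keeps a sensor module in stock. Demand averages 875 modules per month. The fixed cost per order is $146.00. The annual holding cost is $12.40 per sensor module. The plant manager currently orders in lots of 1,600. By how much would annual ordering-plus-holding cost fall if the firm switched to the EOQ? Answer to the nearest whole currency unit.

Extra cost ≈ $4,712 per year

Annual demand D = 875 × 12 = 10,500.
EOQ = √(2DS/H) = √(2 × 10,500 × 146 / 12.4) ≈ 497.25.
Cost at Q* = (D/Q*)S + (Q*/2)H = √(2DSH) ≈ $6,165.91.
Cost at Q = 1,600: (10,500/1,600)×146 + (1,600/2)×12.4 = $958.12 + $9,920.00 = $10,878.12.
Excess = $10,878.12 − $6,165.91 = $4,712.22.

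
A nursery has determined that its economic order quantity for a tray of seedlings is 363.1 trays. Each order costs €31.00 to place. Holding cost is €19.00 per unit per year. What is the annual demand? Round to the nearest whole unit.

D ≈ 40,403 trays per year

Squaring Q* = √(2DS/H) gives Q*² = 2DS/H.
From Q* = √(2DS/H): D = Q*²H / (2S) = 363.1² × 19 / (2 × 31) = 40403.074.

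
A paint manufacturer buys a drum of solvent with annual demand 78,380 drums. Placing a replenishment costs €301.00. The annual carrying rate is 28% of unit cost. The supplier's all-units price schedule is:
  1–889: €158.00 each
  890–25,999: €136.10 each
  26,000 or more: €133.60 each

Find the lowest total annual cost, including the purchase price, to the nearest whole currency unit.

TC* ≈ €10,709,922

Holding cost per unit per year at price C is H = 0.28·C.
Evaluate total cost at each tier's feasible EOQ or, if the EOQ is below the tier, at the tier's minimum quantity.
Tier 1 (€158.00): EOQ = 1032.7 exceeds tier's upper bound 889, so this tier is dominated.
EOQ at €136.10 = 1112.7 (feasible in tier 2): TC = 78,380×€136.10 + (78,380/1112.7)×301 + (1112.7/2)×0.28×€136.10 = €10,709,922.21.
EOQ at €133.60 = 1123.1 < 26000, so use break Q=26000: TC = 78,380×€133.60 + (78,380/26000.0)×301 + (26000.0/2)×0.28×€133.60 = €10,958,779.40.
Lowest total cost among the candidates is at Q = 1112.7.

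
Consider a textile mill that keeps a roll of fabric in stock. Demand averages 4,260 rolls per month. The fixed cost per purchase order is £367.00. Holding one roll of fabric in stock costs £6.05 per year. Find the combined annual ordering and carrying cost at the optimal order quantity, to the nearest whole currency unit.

TC* ≈ £15,067

Annual demand D = 4,260 × 12 = 51,120.
Q* = √(2DS/H) = √(2 × 51,120 × 367 / 6.05) ≈ 2490.38.
At the optimum the two cost components are equal, so total cost = 2·(Q*/2)H = Q*·H.
Minimum total = √(2DSH) = √(2 × 51,120 × 367 × 6.05) ≈ 15066.804.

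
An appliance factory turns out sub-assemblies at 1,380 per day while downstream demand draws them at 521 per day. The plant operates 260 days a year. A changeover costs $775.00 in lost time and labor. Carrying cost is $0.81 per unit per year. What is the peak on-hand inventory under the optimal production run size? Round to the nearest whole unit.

Annual demand D = 521 × 260 = 135,460.
Production build-up factor (1 − d/p) = 1 − 521/1,380 = 0.6225.
Q* = √(2DS / (H(1 − d/p))) = √(2 × 135,460 × 775 / (0.81 × 0.6225)).
= √(209,963,000 / 0.5042) ≈ 20406.656.
Maximum inventory = Q*(1 − d/p) = 20406.656 × 0.6225 ≈ 12702.404.

I_max ≈ 12,702 sub-assemblies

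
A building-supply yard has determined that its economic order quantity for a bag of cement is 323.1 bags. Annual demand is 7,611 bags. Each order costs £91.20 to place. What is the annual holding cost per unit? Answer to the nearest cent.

H ≈ £13.30

Squaring Q* = √(2DS/H) gives Q*² = 2DS/H.
From Q* = √(2DS/H): H = 2DS / Q*² = 2 × 7,611 × 91.2 / 323.1² = 13.2982.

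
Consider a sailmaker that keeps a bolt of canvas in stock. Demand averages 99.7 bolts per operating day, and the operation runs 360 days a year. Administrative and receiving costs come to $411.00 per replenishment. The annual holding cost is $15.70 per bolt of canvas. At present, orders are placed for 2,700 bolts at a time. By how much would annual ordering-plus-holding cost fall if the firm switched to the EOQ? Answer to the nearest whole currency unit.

Extra cost ≈ $5,136 per year

Annual demand D = 99.7 × 360 = 35,892.
EOQ = √(2DS/H) = √(2 × 35,892 × 411 / 15.7) ≈ 1370.83.
Cost at Q* = (D/Q*)S + (Q*/2)H = √(2DSH) ≈ $21,522.10.
Cost at Q = 2,700: (35,892/2,700)×411 + (2,700/2)×15.7 = $5,463.56 + $21,195.00 = $26,658.56.
Excess = $26,658.56 − $21,522.10 = $5,136.46.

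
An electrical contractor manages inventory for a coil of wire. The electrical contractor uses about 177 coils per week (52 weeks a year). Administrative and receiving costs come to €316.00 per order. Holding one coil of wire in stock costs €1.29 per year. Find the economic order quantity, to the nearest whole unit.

Annual demand D = 177 × 52 = 9,204.
EOQ = √(2DS / H) = √(2 × 9,204 × 316 / 1.29).
= √(5,816,928 / 1.29) = √4,509,246.5116 ≈ 2123.499.

Q* ≈ 2,123 coils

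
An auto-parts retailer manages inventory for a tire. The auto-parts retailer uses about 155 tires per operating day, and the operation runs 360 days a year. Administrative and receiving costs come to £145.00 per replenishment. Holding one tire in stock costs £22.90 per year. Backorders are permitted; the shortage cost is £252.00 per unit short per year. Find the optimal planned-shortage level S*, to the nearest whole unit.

Annual demand D = 155 × 360 = 55,800.
With planned backorders, Q* = √(2DS/H) · √((H+B)/B).
√(2DS/H) = √(2 × 55,800 × 145 / 22.9) = 840.617.
√((H+B)/B) = √((22.9+252)/252) = 1.0444.
Q* ≈ 877.982.
S* = Q* · H/(H+B) = 877.982 × 22.9/274.9 ≈ 73.139.

S* ≈ 73 tires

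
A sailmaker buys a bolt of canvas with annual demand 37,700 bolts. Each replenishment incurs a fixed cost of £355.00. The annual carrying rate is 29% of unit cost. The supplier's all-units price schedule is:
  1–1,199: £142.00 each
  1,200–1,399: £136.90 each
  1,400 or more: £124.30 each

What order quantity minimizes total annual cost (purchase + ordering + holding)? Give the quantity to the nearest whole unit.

Holding cost per unit per year at price C is H = 0.29·C.
Candidates are each tier's EOQ (if it falls in that tier) and each price-break quantity.
EOQ at £142.00 = 806.2 (feasible in tier 1): TC = 37,700×£142.00 + (37,700/806.2)×355 + (806.2/2)×0.29×£142.00 = £5,386,600.38.
EOQ at £136.90 = 821.1 < 1200, so use break Q=1200: TC = 37,700×£136.90 + (37,700/1200.0)×355 + (1200.0/2)×0.29×£136.90 = £5,196,103.52.
EOQ at £124.30 = 861.7 < 1400, so use break Q=1400: TC = 37,700×£124.30 + (37,700/1400.0)×355 + (1400.0/2)×0.29×£124.30 = £4,720,902.54.
Lowest total cost is £4,720,902.54 at Q = 1400.0.

Q* ≈ 1,400 bolts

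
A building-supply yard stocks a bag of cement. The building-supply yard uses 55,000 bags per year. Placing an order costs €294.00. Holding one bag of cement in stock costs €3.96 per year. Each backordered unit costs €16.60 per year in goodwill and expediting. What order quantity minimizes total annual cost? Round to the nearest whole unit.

Q* ≈ 3,180 bags

With planned backorders, Q* = √(2DS/H) · √((H+B)/B).
√(2DS/H) = √(2 × 55,000 × 294 / 3.96) = 2857.738.
√((H+B)/B) = √((3.96+16.6)/16.6) = 1.1129.
Q* ≈ 3180.387.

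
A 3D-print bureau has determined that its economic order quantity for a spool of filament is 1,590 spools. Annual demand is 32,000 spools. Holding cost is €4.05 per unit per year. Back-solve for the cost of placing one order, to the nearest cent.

Squaring Q* = √(2DS/H) gives Q*² = 2DS/H.
From Q* = √(2DS/H): S = Q*²H / (2D) = 1,590² × 4.05 / (2 × 32,000) = 159.9813.

S ≈ €159.98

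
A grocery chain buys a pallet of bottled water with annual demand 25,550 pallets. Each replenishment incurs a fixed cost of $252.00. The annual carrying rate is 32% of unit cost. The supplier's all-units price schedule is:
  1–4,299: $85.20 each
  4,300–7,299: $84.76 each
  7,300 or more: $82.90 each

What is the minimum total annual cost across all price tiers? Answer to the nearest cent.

Holding cost per unit per year at price C is H = 0.32·C.
Evaluate total cost at each tier's feasible EOQ or, if the EOQ is below the tier, at the tier's minimum quantity.
EOQ at $85.20 = 687.3 (feasible in tier 1): TC = 25,550×$85.20 + (25,550/687.3)×252 + (687.3/2)×0.32×$85.20 = $2,195,597.24.
EOQ at $84.76 = 689.0 < 4300, so use break Q=4300: TC = 25,550×$84.76 + (25,550/4300.0)×252 + (4300.0/2)×0.32×$84.76 = $2,225,430.23.
EOQ at $82.90 = 696.7 < 7300, so use break Q=7300: TC = 25,550×$82.90 + (25,550/7300.0)×252 + (7300.0/2)×0.32×$82.90 = $2,215,804.20.
Lowest total cost among the candidates is at Q = 687.3.

TC* ≈ $2,195,597.24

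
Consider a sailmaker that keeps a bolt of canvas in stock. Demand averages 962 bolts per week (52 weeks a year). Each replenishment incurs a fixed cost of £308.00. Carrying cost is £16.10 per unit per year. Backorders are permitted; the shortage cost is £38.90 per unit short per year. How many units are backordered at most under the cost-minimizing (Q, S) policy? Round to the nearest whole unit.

Annual demand D = 962 × 52 = 50,024.
With planned backorders, Q* = √(2DS/H) · √((H+B)/B).
√(2DS/H) = √(2 × 50,024 × 308 / 16.1) = 1383.460.
√((H+B)/B) = √((16.1+38.9)/38.9) = 1.1891.
Q* ≈ 1645.028.
S* = Q* · H/(H+B) = 1645.028 × 16.1/55 ≈ 481.544.

S* ≈ 482 bolts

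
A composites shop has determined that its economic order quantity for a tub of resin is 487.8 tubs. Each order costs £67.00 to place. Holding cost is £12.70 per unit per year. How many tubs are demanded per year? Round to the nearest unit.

The basic EOQ model gives Q* = √(2DS/H); rearrange for the unknown.
From Q* = √(2DS/H): D = Q*²H / (2S) = 487.8² × 12.7 / (2 × 67) = 22551.868.

D ≈ 22,552 tubs per year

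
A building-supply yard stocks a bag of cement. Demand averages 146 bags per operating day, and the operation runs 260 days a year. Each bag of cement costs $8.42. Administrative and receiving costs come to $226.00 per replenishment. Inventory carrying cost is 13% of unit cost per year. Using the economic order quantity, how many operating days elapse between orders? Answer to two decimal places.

T ≈ 27.12 days

Annual demand D = 146 × 260 = 37,960.
Holding cost H = 0.13 × $8.42 = $1.0946 per unit per year.
Q* = √(2DS/H) = √(2 × 37,960 × 226 / 1.0946) ≈ 3959.17.
Cycle time = Q*/D × 260 = 3959.17 / 37,960 × 260 ≈ 27.118 days.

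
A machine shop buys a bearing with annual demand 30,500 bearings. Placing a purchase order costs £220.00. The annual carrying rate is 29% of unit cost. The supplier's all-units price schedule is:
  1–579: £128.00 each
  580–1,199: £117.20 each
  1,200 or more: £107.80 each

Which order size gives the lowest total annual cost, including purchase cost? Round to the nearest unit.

Holding cost per unit per year at price C is H = 0.29·C.
For each price level, check whether its EOQ is feasible; otherwise the best quantity at that price is the breakpoint.
Tier 1 (£128.00): EOQ = 601.3 exceeds tier's upper bound 579, so this tier is dominated.
EOQ at £117.20 = 628.4 (feasible in tier 2): TC = 30,500×£117.20 + (30,500/628.4)×220 + (628.4/2)×0.29×£117.20 = £3,595,956.94.
EOQ at £107.80 = 655.2 < 1200, so use break Q=1200: TC = 30,500×£107.80 + (30,500/1200.0)×220 + (1200.0/2)×0.29×£107.80 = £3,312,248.87.
Lowest total cost is £3,312,248.87 at Q = 1200.0.

Q* ≈ 1,200 bearings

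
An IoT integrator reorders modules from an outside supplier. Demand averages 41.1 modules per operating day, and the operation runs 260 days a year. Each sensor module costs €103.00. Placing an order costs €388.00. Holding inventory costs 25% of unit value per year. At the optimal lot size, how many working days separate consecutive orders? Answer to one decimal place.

Annual demand D = 41.1 × 260 = 10,686.
Holding cost H = 0.25 × €103.00 = €25.7500 per unit per year.
The optimal lot size = √(2DS/H) = √(2 × 10,686 × 388 / 25.75) ≈ 567.48.
Cycle time = Q*/D × 260 = 567.48 / 10,686 × 260 ≈ 13.807 days.

T ≈ 13.8 days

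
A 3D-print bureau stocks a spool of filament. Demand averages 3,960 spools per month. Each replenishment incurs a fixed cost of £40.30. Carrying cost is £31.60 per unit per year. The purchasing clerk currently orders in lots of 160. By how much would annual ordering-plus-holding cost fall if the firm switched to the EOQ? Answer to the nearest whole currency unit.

Annual demand D = 3,960 × 12 = 47,520.
EOQ = √(2DS/H) = √(2 × 47,520 × 40.3 / 31.6) ≈ 348.15.
Cost at Q* = (D/Q*)S + (Q*/2)H = √(2DSH) ≈ £11,001.43.
Cost at Q = 160: (47,520/160)×40.3 + (160/2)×31.6 = £11,969.10 + £2,528.00 = £14,497.10.
Excess = £14,497.10 − £11,001.43 = £3,495.67.

Extra cost ≈ £3,496 per year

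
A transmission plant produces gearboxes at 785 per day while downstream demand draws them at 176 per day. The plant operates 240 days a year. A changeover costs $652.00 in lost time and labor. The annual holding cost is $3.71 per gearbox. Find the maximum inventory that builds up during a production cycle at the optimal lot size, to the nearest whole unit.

I_max ≈ 3,394 gearboxes

Annual demand D = 176 × 240 = 42,240.
Production build-up factor (1 − d/p) = 1 − 176/785 = 0.7758.
Q* = √(2DS / (H(1 − d/p))) = √(2 × 42,240 × 652 / (3.71 × 0.7758)).
= √(55,080,960 / 2.8782) ≈ 4374.616.
Maximum inventory = Q*(1 − d/p) = 4374.616 × 0.7758 ≈ 3393.811.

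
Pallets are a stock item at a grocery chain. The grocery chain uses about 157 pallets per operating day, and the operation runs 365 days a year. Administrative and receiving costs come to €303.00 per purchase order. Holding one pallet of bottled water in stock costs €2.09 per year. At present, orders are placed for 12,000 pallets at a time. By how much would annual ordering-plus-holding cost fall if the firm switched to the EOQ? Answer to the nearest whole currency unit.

Extra cost ≈ €5,468 per year

Annual demand D = 157 × 365 = 57,305.
EOQ = √(2DS/H) = √(2 × 57,305 × 303 / 2.09) ≈ 4076.24.
Cost at Q* = (D/Q*)S + (Q*/2)H = √(2DSH) ≈ €8,519.34.
Cost at Q = 12,000: (57,305/12,000)×303 + (12,000/2)×2.09 = €1,446.95 + €12,540.00 = €13,986.95.
Excess = €13,986.95 − €8,519.34 = €5,467.62.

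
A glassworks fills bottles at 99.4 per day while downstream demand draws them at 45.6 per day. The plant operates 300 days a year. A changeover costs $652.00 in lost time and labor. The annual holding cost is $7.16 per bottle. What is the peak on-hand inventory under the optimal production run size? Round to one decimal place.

I_max ≈ 1,161.2 bottles

Annual demand D = 45.6 × 300 = 13,680.
Production build-up factor (1 − d/p) = 1 − 45.6/99.4 = 0.5412.
Q* = √(2DS / (H(1 − d/p))) = √(2 × 13,680 × 652 / (7.16 × 0.5412)).
= √(17,838,720 / 3.8753) ≈ 2145.494.
Maximum inventory = Q*(1 − d/p) = 2145.494 × 0.5412 ≈ 1161.243.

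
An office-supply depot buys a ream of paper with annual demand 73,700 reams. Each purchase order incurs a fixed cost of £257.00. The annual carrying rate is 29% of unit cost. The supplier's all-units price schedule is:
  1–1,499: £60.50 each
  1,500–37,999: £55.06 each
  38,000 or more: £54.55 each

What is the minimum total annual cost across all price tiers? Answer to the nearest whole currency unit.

TC* ≈ £4,082,516

Holding cost per unit per year at price C is H = 0.29·C.
For each price level, check whether its EOQ is feasible; otherwise the best quantity at that price is the breakpoint.
EOQ at £60.50 = 1469.4 (feasible in tier 1): TC = 73,700×£60.50 + (73,700/1469.4)×257 + (1469.4/2)×0.29×£60.50 = £4,484,630.54.
EOQ at £55.06 = 1540.3 (feasible in tier 2): TC = 73,700×£55.06 + (73,700/1540.3)×257 + (1540.3/2)×0.29×£55.06 = £4,082,516.18.
EOQ at £54.55 = 1547.5 < 38000, so use break Q=38000: TC = 73,700×£54.55 + (73,700/38000.0)×257 + (38000.0/2)×0.29×£54.55 = £4,321,403.94.
Lowest total cost among the candidates is at Q = 1540.3.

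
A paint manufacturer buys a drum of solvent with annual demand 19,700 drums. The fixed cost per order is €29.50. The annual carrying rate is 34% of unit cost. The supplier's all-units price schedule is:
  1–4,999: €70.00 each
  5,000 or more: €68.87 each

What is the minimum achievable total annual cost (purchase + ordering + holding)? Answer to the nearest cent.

Holding cost per unit per year at price C is H = 0.34·C.
For each price level, check whether its EOQ is feasible; otherwise the best quantity at that price is the breakpoint.
EOQ at €70.00 = 221.0 (feasible in tier 1): TC = 19,700×€70.00 + (19,700/221.0)×29.5 + (221.0/2)×0.34×€70.00 = €1,384,259.54.
EOQ at €68.87 = 222.8 < 5000, so use break Q=5000: TC = 19,700×€68.87 + (19,700/5000.0)×29.5 + (5000.0/2)×0.34×€68.87 = €1,415,394.73.
Lowest total cost among the candidates is at Q = 221.0.

TC* ≈ €1,384,259.54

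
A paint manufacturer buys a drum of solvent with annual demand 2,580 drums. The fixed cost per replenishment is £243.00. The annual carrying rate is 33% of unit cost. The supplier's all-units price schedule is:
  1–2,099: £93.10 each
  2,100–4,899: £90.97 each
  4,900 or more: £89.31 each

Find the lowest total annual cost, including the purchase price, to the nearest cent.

TC* ≈ £246,404.69

Holding cost per unit per year at price C is H = 0.33·C.
Candidates are each tier's EOQ (if it falls in that tier) and each price-break quantity.
EOQ at £93.10 = 202.0 (feasible in tier 1): TC = 2,580×£93.10 + (2,580/202.0)×243 + (202.0/2)×0.33×£93.10 = £246,404.69.
EOQ at £90.97 = 204.4 < 2100, so use break Q=2100: TC = 2,580×£90.97 + (2,580/2100.0)×243 + (2100.0/2)×0.33×£90.97 = £266,522.25.
EOQ at £89.31 = 206.3 < 4900, so use break Q=4900: TC = 2,580×£89.31 + (2,580/4900.0)×243 + (4900.0/2)×0.33×£89.31 = £302,754.88.
Lowest total cost among the candidates is at Q = 202.0.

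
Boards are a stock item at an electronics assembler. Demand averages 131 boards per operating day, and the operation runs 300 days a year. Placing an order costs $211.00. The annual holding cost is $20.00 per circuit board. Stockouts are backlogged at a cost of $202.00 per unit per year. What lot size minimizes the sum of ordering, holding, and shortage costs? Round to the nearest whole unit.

Annual demand D = 131 × 300 = 39,300.
With planned backorders, Q* = √(2DS/H) · √((H+B)/B).
√(2DS/H) = √(2 × 39,300 × 211 / 20) = 910.621.
√((H+B)/B) = √((20+202)/202) = 1.0483.
Q* ≈ 954.637.

Q* ≈ 955 boards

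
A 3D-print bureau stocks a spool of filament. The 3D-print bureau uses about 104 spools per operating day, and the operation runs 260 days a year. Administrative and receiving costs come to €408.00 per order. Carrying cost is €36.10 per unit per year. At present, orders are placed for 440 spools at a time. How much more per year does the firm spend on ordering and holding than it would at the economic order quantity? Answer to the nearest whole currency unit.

Extra cost ≈ €4,793 per year

Annual demand D = 104 × 260 = 27,040.
EOQ = √(2DS/H) = √(2 × 27,040 × 408 / 36.1) ≈ 781.80.
Cost at Q* = (D/Q*)S + (Q*/2)H = √(2DSH) ≈ €28,222.93.
Cost at Q = 440: (27,040/440)×408 + (440/2)×36.1 = €25,073.45 + €7,942.00 = €33,015.45.
Excess = €33,015.45 − €28,222.93 = €4,792.53.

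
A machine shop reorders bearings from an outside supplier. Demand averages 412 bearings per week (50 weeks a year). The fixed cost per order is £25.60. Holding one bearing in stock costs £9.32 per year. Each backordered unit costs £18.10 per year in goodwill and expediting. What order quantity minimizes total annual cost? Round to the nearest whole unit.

Q* ≈ 414 bearings

Annual demand D = 412 × 50 = 20,600.
With planned backorders, Q* = √(2DS/H) · √((H+B)/B).
√(2DS/H) = √(2 × 20,600 × 25.6 / 9.32) = 336.404.
√((H+B)/B) = √((9.32+18.1)/18.1) = 1.2308.
Q* ≈ 414.052.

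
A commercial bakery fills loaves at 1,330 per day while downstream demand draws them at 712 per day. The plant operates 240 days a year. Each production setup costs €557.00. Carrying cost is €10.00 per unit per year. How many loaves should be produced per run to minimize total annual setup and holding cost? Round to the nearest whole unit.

Q* ≈ 6,401 loaves

Annual demand D = 712 × 240 = 170,880.
Production build-up factor (1 − d/p) = 1 − 712/1,330 = 0.4647.
Q* = √(2DS / (H(1 − d/p))) = √(2 × 170,880 × 557 / (10 × 0.4647)).
= √(190,360,320 / 4.6466) ≈ 6400.587.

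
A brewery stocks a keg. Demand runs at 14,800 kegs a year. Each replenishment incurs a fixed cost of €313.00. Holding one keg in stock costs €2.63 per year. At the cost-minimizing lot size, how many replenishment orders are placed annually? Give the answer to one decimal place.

N ≈ 7.9 orders per year

EOQ = √(2DS/H) = √(2 × 14,800 × 313 / 2.63) ≈ 1876.90.
Orders per year = D / Q* = 14,800 / 1876.90 ≈ 7.885.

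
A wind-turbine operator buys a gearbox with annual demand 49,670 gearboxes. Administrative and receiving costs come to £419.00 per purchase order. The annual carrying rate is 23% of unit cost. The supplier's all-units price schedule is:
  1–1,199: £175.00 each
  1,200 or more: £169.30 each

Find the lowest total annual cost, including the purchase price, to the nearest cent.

Holding cost per unit per year at price C is H = 0.23·C.
Candidates are each tier's EOQ (if it falls in that tier) and each price-break quantity.
EOQ at £175.00 = 1016.9 (feasible in tier 1): TC = 49,670×£175.00 + (49,670/1016.9)×419 + (1016.9/2)×0.23×£175.00 = £8,733,180.97.
EOQ at £169.30 = 1033.9 < 1200, so use break Q=1200: TC = 49,670×£169.30 + (49,670/1200.0)×419 + (1200.0/2)×0.23×£169.30 = £8,449,837.51.
Lowest total cost among the candidates is at Q = 1200.0.

TC* ≈ £8,449,837.51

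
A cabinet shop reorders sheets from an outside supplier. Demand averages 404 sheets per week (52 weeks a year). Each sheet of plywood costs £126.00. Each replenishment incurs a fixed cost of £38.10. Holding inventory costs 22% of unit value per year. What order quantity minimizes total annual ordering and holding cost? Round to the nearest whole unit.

Q* ≈ 240 sheets

Annual demand D = 404 × 52 = 21,008.
Holding cost H = 0.22 × £126.00 = £27.7200 per unit per year.
EOQ = √(2DS / H) = √(2 × 21,008 × 38.1 / 27.72).
= √(1,600,809.6 / 27.72) = √57,749.2641 ≈ 240.311.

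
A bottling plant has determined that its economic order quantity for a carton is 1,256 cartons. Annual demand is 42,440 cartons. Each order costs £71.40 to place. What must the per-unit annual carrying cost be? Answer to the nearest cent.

H ≈ £3.84

Squaring Q* = √(2DS/H) gives Q*² = 2DS/H.
From Q* = √(2DS/H): H = 2DS / Q*² = 2 × 42,440 × 71.4 / 1,256² = 3.8417.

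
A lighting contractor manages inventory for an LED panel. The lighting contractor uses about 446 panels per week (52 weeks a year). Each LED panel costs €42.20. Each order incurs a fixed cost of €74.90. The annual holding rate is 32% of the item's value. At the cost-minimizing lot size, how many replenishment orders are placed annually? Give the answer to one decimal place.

Annual demand D = 446 × 52 = 23,192.
Holding cost H = 0.32 × €42.20 = €13.5040 per unit per year.
EOQ = √(2DS/H) = √(2 × 23,192 × 74.9 / 13.504) ≈ 507.22.
Orders per year = D / Q* = 23,192 / 507.22 ≈ 45.724.

N ≈ 45.7 orders per year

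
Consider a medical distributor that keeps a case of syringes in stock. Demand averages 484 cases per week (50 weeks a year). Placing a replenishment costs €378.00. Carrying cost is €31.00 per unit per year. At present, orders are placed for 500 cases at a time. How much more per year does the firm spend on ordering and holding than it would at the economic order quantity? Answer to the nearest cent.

Annual demand D = 484 × 50 = 24,200.
EOQ = √(2DS/H) = √(2 × 24,200 × 378 / 31) ≈ 768.22.
Cost at Q* = (D/Q*)S + (Q*/2)H = √(2DSH) ≈ €23,814.94.
Cost at Q = 500: (24,200/500)×378 + (500/2)×31 = €18,295.20 + €7,750.00 = €26,045.20.
Excess = €26,045.20 − €23,814.94 = €2,230.26.

Extra cost ≈ €2,230.26 per year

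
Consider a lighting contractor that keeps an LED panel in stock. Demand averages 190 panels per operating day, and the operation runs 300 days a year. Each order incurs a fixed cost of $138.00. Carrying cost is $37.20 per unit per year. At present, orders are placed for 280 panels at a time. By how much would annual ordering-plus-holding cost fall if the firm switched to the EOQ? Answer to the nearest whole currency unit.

Extra cost ≈ $9,109 per year

Annual demand D = 190 × 300 = 57,000.
EOQ = √(2DS/H) = √(2 × 57,000 × 138 / 37.2) ≈ 650.31.
Cost at Q* = (D/Q*)S + (Q*/2)H = √(2DSH) ≈ $24,191.54.
Cost at Q = 280: (57,000/280)×138 + (280/2)×37.2 = $28,092.86 + $5,208.00 = $33,300.86.
Excess = $33,300.86 − $24,191.54 = $9,109.32.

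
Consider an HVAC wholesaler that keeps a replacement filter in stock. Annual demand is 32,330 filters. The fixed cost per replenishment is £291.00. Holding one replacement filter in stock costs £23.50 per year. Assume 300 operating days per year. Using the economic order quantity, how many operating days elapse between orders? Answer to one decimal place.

The optimal lot size = √(2DS/H) = √(2 × 32,330 × 291 / 23.5) ≈ 894.81.
Cycle time = Q*/D × 300 = 894.81 / 32,330 × 300 ≈ 8.303 days.

T ≈ 8.3 days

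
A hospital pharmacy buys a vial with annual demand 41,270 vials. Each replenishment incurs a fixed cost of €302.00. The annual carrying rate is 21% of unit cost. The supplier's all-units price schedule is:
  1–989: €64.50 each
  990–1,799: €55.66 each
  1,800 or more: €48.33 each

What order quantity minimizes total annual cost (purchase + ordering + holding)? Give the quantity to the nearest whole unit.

Holding cost per unit per year at price C is H = 0.21·C.
Evaluate total cost at each tier's feasible EOQ or, if the EOQ is below the tier, at the tier's minimum quantity.
Tier 1 (€64.50): EOQ = 1356.6 exceeds tier's upper bound 989, so this tier is dominated.
EOQ at €55.66 = 1460.3 (feasible in tier 2): TC = 41,270×€55.66 + (41,270/1460.3)×302 + (1460.3/2)×0.21×€55.66 = €2,314,157.55.
EOQ at €48.33 = 1567.2 < 1800, so use break Q=1800: TC = 41,270×€48.33 + (41,270/1800.0)×302 + (1800.0/2)×0.21×€48.33 = €2,010,637.66.
Lowest total cost is €2,010,637.66 at Q = 1800.0.

Q* ≈ 1,800 vials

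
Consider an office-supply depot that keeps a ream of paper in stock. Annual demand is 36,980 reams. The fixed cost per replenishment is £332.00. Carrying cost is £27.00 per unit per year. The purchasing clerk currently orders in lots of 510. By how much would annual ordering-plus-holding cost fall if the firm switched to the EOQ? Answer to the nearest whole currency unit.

Extra cost ≈ £5,210 per year

EOQ = √(2DS/H) = √(2 × 36,980 × 332 / 27) ≈ 953.64.
Cost at Q* = (D/Q*)S + (Q*/2)H = √(2DSH) ≈ £25,748.35.
Cost at Q = 510: (36,980/510)×332 + (510/2)×27 = £24,073.25 + £6,885.00 = £30,958.25.
Excess = £30,958.25 − £25,748.35 = £5,209.91.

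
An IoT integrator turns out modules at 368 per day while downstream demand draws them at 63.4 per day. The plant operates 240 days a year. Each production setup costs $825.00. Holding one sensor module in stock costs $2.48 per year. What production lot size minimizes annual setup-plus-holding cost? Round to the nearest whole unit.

Annual demand D = 63.4 × 240 = 15,216.
Production build-up factor (1 − d/p) = 1 − 63.4/368 = 0.8277.
Q* = √(2DS / (H(1 − d/p))) = √(2 × 15,216 × 825 / (2.48 × 0.8277)).
= √(25,106,400 / 2.0527) ≈ 3497.239.

Q* ≈ 3,497 modules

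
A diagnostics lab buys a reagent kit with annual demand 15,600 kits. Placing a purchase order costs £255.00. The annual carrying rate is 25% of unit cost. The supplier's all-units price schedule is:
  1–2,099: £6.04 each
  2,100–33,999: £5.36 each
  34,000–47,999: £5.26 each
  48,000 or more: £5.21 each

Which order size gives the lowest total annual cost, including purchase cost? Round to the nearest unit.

Holding cost per unit per year at price C is H = 0.25·C.
Evaluate total cost at each tier's feasible EOQ or, if the EOQ is below the tier, at the tier's minimum quantity.
Tier 1 (£6.04): EOQ = 2295.4 exceeds tier's upper bound 2099, so this tier is dominated.
EOQ at £5.36 = 2436.7 (feasible in tier 2): TC = 15,600×£5.36 + (15,600/2436.7)×255 + (2436.7/2)×0.25×£5.36 = £86,881.12.
EOQ at £5.26 = 2459.7 < 34000, so use break Q=34000: TC = 15,600×£5.26 + (15,600/34000.0)×255 + (34000.0/2)×0.25×£5.26 = £104,528.00.
EOQ at £5.21 = 2471.5 < 48000, so use break Q=48000: TC = 15,600×£5.21 + (15,600/48000.0)×255 + (48000.0/2)×0.25×£5.21 = £112,618.88.
Lowest total cost is £86,881.12 at Q = 2436.7.

Q* ≈ 2,437 kits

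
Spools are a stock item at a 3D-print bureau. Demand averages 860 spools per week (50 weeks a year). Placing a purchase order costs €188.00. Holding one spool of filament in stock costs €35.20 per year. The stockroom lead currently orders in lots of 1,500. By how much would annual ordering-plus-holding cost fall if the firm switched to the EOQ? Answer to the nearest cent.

Annual demand D = 860 × 50 = 43,000.
EOQ = √(2DS/H) = √(2 × 43,000 × 188 / 35.2) ≈ 677.73.
Cost at Q* = (D/Q*)S + (Q*/2)H = √(2DSH) ≈ €23,856.10.
Cost at Q = 1,500: (43,000/1,500)×188 + (1,500/2)×35.2 = €5,389.33 + €26,400.00 = €31,789.33.
Excess = €31,789.33 − €23,856.10 = €7,933.23.

Extra cost ≈ €7,933.23 per year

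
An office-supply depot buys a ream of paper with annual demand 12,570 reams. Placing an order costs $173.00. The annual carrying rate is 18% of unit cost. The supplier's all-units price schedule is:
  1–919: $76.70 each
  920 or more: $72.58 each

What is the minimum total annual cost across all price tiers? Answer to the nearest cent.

Holding cost per unit per year at price C is H = 0.18·C.
Candidates are each tier's EOQ (if it falls in that tier) and each price-break quantity.
EOQ at $76.70 = 561.3 (feasible in tier 1): TC = 12,570×$76.70 + (12,570/561.3)×173 + (561.3/2)×0.18×$76.70 = $971,867.89.
EOQ at $72.58 = 577.0 < 920, so use break Q=920: TC = 12,570×$72.58 + (12,570/920.0)×173 + (920.0/2)×0.18×$72.58 = $920,703.93.
Lowest total cost among the candidates is at Q = 920.0.

TC* ≈ $920,703.93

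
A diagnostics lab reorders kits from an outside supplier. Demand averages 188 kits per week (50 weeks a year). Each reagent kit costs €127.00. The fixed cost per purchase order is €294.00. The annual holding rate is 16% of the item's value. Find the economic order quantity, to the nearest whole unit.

Q* ≈ 522 kits

Annual demand D = 188 × 50 = 9,400.
Holding cost H = 0.16 × €127.00 = €20.3200 per unit per year.
EOQ = √(2DS / H) = √(2 × 9,400 × 294 / 20.32).
= √(5,527,200 / 20.32) = √272,007.874 ≈ 521.544.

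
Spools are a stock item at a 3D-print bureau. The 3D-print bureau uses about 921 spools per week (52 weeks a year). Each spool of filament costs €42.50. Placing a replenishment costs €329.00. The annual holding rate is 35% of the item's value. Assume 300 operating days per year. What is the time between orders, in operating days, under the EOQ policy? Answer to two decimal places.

Annual demand D = 921 × 52 = 47,892.
Holding cost H = 0.35 × €42.50 = €14.8750 per unit per year.
Q* = √(2DS/H) = √(2 × 47,892 × 329 / 14.875) ≈ 1455.51.
Cycle time = Q*/D × 300 = 1455.51 / 47,892 × 300 ≈ 9.117 days.

T ≈ 9.12 days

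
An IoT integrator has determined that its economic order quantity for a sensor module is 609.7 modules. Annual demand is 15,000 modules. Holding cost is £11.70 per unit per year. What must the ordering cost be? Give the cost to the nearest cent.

S ≈ £144.98

Invert the EOQ relation Q*² = 2DS/H.
From Q* = √(2DS/H): S = Q*²H / (2D) = 609.7² × 11.7 / (2 × 15,000) = 144.9763.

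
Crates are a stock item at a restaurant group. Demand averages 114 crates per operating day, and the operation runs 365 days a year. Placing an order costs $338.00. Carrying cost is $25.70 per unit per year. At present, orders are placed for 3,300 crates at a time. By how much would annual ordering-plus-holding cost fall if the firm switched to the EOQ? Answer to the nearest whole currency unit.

Extra cost ≈ $19,780 per year

Annual demand D = 114 × 365 = 41,610.
EOQ = √(2DS/H) = √(2 × 41,610 × 338 / 25.7) ≈ 1046.18.
Cost at Q* = (D/Q*)S + (Q*/2)H = √(2DSH) ≈ $26,886.78.
Cost at Q = 3,300: (41,610/3,300)×338 + (3,300/2)×25.7 = $4,261.87 + $42,405.00 = $46,666.87.
Excess = $46,666.87 − $26,886.78 = $19,780.09.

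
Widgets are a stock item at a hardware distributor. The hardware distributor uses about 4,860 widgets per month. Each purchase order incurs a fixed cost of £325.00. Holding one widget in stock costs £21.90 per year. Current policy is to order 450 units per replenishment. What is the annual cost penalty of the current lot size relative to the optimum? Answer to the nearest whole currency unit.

Annual demand D = 4,860 × 12 = 58,320.
EOQ = √(2DS/H) = √(2 × 58,320 × 325 / 21.9) ≈ 1315.66.
Cost at Q* = (D/Q*)S + (Q*/2)H = √(2DSH) ≈ £28,812.93.
Cost at Q = 450: (58,320/450)×325 + (450/2)×21.9 = £42,120.00 + £4,927.50 = £47,047.50.
Excess = £47,047.50 − £28,812.93 = £18,234.57.

Extra cost ≈ £18,235 per year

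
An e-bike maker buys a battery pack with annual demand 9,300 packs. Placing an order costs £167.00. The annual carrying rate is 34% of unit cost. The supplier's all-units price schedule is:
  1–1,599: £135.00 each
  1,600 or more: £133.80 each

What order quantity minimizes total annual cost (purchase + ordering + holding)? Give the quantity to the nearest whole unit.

Holding cost per unit per year at price C is H = 0.34·C.
For each price level, check whether its EOQ is feasible; otherwise the best quantity at that price is the breakpoint.
EOQ at £135.00 = 260.1 (feasible in tier 1): TC = 9,300×£135.00 + (9,300/260.1)×167 + (260.1/2)×0.34×£135.00 = £1,267,440.46.
EOQ at £133.80 = 261.3 < 1600, so use break Q=1600: TC = 9,300×£133.80 + (9,300/1600.0)×167 + (1600.0/2)×0.34×£133.80 = £1,281,704.29.
Lowest total cost is £1,267,440.46 at Q = 260.1.

Q* ≈ 260 packs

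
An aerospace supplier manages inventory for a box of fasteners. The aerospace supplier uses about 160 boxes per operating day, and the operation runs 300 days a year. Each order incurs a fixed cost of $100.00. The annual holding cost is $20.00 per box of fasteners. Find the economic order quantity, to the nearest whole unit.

Annual demand D = 160 × 300 = 48,000.
EOQ = √(2DS / H) = √(2 × 48,000 × 100 / 20).
= √(9,600,000 / 20) = √480,000 ≈ 692.820.

Q* ≈ 693 boxes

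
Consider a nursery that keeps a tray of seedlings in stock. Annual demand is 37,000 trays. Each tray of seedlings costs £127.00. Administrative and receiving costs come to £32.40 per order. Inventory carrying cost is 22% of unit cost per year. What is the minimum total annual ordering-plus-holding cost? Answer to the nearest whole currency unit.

Holding cost H = 0.22 × £127.00 = £27.9400 per unit per year.
Q* = √(2DS/H) = √(2 × 37,000 × 32.4 / 27.94) ≈ 292.94.
At the optimum the two cost components are equal, so total cost = 2·(Q*/2)H = Q*·H.
Minimum total = √(2DSH) = √(2 × 37,000 × 32.4 × 27.94) ≈ 8184.677.

TC* ≈ £8,185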